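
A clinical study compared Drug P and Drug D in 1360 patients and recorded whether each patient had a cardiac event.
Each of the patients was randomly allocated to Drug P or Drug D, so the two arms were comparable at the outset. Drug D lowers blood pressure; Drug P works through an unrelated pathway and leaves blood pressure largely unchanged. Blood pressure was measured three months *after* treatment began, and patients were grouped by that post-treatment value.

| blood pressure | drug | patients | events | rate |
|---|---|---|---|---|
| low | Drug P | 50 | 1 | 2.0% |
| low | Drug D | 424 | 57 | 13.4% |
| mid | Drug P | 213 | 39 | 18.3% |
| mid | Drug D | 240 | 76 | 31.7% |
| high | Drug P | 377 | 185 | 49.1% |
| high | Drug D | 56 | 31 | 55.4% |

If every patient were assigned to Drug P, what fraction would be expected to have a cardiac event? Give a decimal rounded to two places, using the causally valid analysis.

0.35

Blood pressure lies on the pathway drug → blood pressure → outcome, so adjusting for it blocks the indirect effect. For the total causal effect of drug, use the unadjusted pooled rates.
So P(outcome | do(Drug P)) is just the pooled rate for Drug P: 225/640 = 0.352.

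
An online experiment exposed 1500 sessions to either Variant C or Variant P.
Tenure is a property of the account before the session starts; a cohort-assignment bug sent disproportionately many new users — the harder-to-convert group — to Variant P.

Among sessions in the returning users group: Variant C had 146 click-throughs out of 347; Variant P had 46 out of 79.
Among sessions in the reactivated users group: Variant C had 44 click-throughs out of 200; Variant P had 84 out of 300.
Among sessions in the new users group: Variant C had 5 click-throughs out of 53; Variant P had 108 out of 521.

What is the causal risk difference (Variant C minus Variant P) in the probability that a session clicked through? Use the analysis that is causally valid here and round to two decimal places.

-0.11

Within every user tenure level Variant P has the higher rate, yet pooled Variant C does — Simpson's reversal.
Nothing the variant does changes user tenure; the imbalance is an allocation artefact. With user tenure also predicting the outcome, the pooled figure is confounded, and the within-stratum comparison is the causal one.
Adjusting over the population distribution of user tenure: 0.284·(0.421−0.582) + 0.333·(0.220−0.280) + 0.383·(0.094−0.207) = -0.109.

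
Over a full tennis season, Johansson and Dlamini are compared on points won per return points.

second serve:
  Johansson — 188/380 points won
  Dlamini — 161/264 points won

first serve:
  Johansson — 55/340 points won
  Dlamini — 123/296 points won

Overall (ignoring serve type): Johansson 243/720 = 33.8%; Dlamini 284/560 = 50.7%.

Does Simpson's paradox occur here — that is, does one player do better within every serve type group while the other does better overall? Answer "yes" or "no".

Within each serve type level (second serve 49.5% vs 61.0%; first serve 16.2% vs 41.6%), Dlamini has the higher rate every time. Pooled: 33.8% vs 50.7% — Dlamini has the higher rate overall. They agree.

no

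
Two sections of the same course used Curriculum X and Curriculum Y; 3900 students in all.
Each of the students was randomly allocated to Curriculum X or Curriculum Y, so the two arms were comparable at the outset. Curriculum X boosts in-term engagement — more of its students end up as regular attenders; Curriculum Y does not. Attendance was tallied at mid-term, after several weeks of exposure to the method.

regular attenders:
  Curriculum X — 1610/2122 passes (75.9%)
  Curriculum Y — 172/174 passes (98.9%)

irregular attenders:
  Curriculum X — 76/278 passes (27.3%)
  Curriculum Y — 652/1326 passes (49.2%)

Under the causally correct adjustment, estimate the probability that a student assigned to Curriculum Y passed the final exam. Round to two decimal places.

0.55

Stratifying would compare teaching methods among students the teaching methods themselves sorted into mid-term attendance groups — a form of selection on an intermediate. The unconditioned pooled rates give the total causal effect.
So P(outcome | do(Curriculum Y)) is just the pooled rate for Curriculum Y: 824/1500 = 0.549.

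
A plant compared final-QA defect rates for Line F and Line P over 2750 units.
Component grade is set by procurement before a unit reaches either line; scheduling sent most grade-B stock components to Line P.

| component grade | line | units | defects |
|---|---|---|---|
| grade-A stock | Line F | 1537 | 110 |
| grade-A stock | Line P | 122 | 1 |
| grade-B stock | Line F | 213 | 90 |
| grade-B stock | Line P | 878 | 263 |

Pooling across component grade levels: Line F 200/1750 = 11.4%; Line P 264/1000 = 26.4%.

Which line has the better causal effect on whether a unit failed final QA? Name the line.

Here component grade is a common cause — it drives both which line a case falls under and the outcome. The crude comparison mixes populations; the stratum-specific rates are the causally relevant ones.
Within each level — grade-A stock: 7.2% vs 0.8%; grade-B stock: 42.3% vs 30.0% — Line P is lower every time.

Line P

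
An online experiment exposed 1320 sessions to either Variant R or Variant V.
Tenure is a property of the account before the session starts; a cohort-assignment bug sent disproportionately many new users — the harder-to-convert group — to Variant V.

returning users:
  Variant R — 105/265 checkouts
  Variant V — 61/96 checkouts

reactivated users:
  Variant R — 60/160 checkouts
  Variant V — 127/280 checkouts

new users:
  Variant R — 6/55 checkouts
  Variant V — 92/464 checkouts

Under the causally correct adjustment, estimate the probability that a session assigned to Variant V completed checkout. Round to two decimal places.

0.40

Here user tenure is a common cause — it drives both which variant a case falls under and the outcome. The crude comparison mixes populations; the stratum-specific rates are the causally relevant ones.
Standardising Variant V to the population user tenure mix: 0.273·61/96 + 0.333·127/280 + 0.393·92/464 = 0.403.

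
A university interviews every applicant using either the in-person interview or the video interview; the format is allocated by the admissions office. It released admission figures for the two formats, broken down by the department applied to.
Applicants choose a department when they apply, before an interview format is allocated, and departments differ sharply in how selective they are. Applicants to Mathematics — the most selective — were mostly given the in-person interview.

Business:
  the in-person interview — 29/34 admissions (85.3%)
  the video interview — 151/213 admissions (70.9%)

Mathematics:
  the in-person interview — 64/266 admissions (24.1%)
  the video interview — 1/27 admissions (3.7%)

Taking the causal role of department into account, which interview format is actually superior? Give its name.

the in-person interview

Department differs across interview formats for reasons unrelated to any effect of the interview format itself, and it separately predicts the outcome — a classic confounder. We must compare within department levels.
Within each level — Business: 85.3% vs 70.9%; Mathematics: 24.1% vs 3.7% — the in-person interview is higher every time.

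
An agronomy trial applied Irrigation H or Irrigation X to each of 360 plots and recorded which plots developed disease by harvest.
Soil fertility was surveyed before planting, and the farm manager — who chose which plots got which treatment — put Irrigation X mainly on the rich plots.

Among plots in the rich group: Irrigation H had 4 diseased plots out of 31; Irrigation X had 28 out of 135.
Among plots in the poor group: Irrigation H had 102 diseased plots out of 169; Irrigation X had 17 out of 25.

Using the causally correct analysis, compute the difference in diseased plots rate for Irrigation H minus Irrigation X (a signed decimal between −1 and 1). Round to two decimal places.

Within every soil fertility level Irrigation H has the lower rate, yet pooled Irrigation X does — Simpson's reversal.
Since soil fertility is a pre-existing factor (not a product of the irrigation) and it affects the outcome on its own, it is a confounder. The stratified rates, not the pooled rate, identify the causal effect.
Adjusting over the population distribution of soil fertility: 0.461·(0.129−0.207) + 0.539·(0.604−0.680) = -0.077.

-0.08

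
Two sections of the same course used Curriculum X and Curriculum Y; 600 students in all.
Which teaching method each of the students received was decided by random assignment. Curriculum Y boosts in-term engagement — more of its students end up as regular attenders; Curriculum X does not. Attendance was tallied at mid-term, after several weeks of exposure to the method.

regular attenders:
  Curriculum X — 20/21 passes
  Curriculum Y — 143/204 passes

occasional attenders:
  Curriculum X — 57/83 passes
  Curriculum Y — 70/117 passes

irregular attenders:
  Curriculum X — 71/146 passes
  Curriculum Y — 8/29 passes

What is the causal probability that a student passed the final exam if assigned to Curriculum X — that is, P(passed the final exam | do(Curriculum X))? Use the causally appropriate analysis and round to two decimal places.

0.59

The mid-term attendance-specific comparison favours Curriculum X throughout, but the pooled figures favour Curriculum Y. The question is whether to condition on mid-term attendance.
The distribution of mid-term attendance is itself part of what the teaching method does — it is an intermediate outcome. Holding it fixed would remove that part of the effect; the total effect is the pooled difference.
So P(outcome | do(Curriculum X)) is just the pooled rate for Curriculum X: 148/250 = 0.592.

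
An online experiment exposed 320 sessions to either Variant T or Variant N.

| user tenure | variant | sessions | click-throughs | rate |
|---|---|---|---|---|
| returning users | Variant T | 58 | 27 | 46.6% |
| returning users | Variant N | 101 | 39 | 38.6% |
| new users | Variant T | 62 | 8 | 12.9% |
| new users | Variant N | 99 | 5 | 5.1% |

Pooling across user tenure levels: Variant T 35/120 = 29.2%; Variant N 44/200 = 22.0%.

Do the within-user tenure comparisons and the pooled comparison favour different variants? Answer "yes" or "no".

Within each user tenure level (returning users 46.6% vs 38.6%; new users 12.9% vs 5.1%), Variant T has the higher rate every time. Pooled: 29.2% vs 22.0% — Variant T has the higher rate overall. They agree.

no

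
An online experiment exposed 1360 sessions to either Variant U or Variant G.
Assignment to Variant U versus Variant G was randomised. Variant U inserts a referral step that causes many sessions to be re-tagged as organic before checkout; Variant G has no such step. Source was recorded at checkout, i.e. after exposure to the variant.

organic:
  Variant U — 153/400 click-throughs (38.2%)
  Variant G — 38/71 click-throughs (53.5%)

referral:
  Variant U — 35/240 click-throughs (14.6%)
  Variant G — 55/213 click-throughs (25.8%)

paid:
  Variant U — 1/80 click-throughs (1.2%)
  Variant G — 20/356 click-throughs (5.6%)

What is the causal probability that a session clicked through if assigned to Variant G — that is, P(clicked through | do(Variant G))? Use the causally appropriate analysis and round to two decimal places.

Traffic source here is a post-treatment variable shaped by the variant; conditioning on it would introduce bias rather than remove it. The overall comparison is the causal one.
So P(outcome | do(Variant G)) is just the pooled rate for Variant G: 113/640 = 0.177.

0.18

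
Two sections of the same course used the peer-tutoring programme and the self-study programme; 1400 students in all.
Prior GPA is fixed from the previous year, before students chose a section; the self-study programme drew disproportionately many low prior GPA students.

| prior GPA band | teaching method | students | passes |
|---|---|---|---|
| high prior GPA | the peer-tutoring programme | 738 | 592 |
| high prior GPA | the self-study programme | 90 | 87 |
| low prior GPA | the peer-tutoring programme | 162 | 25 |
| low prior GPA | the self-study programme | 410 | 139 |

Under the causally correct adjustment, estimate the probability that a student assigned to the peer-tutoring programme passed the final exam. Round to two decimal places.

0.54

Here prior GPA band is a common cause — it drives both which teaching method a case falls under and the outcome. The crude comparison mixes populations; the stratum-specific rates are the causally relevant ones.
Standardising the peer-tutoring programme to the population prior GPA band mix: 0.591·592/738 + 0.409·25/162 = 0.537.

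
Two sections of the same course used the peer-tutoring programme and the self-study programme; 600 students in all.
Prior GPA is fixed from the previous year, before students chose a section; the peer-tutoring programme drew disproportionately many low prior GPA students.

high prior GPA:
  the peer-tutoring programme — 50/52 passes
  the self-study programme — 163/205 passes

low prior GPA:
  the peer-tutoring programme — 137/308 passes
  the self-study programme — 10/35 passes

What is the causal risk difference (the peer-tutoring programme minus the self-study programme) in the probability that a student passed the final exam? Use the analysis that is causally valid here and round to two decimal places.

the peer-tutoring programme is higher inside every prior GPA band stratum but the self-study programme is higher in aggregate. Whether to stratify depends on how prior GPA band relates to the teaching method.
Since prior GPA band is a pre-existing factor (not a product of the teaching method) and it affects the outcome on its own, it is a confounder. The stratified rates, not the pooled rate, identify the causal effect.
Adjusting over the population distribution of prior GPA band: 0.428·(0.962−0.795) + 0.572·(0.445−0.286) = +0.162.

+0.16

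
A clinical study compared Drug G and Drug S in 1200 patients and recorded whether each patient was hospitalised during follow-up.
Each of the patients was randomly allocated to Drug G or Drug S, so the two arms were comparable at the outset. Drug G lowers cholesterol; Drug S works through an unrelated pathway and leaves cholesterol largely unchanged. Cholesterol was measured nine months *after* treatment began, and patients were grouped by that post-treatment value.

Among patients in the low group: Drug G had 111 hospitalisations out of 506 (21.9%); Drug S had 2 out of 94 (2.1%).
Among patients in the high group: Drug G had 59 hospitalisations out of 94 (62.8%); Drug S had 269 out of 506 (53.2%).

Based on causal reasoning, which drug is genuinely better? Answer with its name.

Drug G

Within every cholesterol level Drug S has the lower rate, yet pooled Drug G does — Simpson's reversal.
Cholesterol lies on the pathway drug → cholesterol → outcome, so adjusting for it blocks the indirect effect. For the total causal effect of drug, use the unadjusted pooled rates.
Pooled: Drug G 28.3% vs Drug S 45.2%; Drug G is lower overall.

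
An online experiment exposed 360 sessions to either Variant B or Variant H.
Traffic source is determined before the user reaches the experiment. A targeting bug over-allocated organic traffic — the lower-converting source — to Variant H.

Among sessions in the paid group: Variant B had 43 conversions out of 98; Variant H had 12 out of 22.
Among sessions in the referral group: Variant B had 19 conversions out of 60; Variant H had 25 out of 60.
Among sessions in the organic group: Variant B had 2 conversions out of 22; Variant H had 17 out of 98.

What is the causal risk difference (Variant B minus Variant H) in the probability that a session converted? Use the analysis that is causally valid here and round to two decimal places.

Within every traffic source level Variant H has the higher rate, yet pooled Variant B does — Simpson's reversal.
Traffic source differs across variants for reasons unrelated to any effect of the variant itself, and it separately predicts the outcome — a classic confounder. We must compare within traffic source levels.
Adjusting over the population distribution of traffic source: 0.333·(0.439−0.545) + 0.333·(0.317−0.417) + 0.333·(0.091−0.173) = -0.096.

-0.10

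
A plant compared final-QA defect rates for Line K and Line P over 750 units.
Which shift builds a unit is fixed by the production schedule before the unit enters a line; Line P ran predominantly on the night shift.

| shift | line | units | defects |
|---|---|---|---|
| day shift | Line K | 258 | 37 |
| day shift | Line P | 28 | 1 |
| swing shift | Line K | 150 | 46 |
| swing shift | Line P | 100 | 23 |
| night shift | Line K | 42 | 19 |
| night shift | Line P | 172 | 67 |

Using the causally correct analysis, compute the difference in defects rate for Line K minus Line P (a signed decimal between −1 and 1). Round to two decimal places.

Nothing the line does changes shift; the imbalance is an allocation artefact. With shift also predicting the outcome, the pooled figure is confounded, and the within-stratum comparison is the causal one.
Adjusting over the population distribution of shift: 0.381·(0.143−0.036) + 0.333·(0.307−0.230) + 0.285·(0.452−0.390) = +0.085.

+0.08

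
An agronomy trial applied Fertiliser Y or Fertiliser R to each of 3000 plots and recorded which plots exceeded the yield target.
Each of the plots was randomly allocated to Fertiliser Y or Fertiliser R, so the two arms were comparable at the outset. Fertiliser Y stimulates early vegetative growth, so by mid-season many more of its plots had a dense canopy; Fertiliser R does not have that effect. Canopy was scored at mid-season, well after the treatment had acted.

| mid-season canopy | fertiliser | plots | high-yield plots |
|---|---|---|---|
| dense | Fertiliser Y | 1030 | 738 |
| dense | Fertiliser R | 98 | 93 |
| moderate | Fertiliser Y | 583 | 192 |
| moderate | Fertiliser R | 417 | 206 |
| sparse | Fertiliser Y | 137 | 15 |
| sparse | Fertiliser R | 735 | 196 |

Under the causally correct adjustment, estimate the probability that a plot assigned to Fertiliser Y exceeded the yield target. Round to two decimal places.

0.54

Mid-season canopy is recorded after the fertiliser and is itself shifted by it — it sits on the causal path from fertiliser to outcome. Conditioning on a mediator would strip out part of the effect we want; the pooled comparison gives the total causal effect.
So P(outcome | do(Fertiliser Y)) is just the pooled rate for Fertiliser Y: 945/1750 = 0.540.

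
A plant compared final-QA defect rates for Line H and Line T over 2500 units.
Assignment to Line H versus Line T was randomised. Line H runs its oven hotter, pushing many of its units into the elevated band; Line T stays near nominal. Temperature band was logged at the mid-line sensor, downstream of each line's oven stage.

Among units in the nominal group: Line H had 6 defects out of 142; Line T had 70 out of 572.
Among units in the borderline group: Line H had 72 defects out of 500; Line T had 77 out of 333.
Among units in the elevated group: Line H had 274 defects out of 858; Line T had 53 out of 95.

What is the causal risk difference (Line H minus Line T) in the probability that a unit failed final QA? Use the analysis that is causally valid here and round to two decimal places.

In-process temperature band here is a post-treatment variable shaped by the line; conditioning on it would introduce bias rather than remove it. The overall comparison is the causal one.
The causal difference is the pooled difference: 0.235 − 0.200 = +0.035.

+0.03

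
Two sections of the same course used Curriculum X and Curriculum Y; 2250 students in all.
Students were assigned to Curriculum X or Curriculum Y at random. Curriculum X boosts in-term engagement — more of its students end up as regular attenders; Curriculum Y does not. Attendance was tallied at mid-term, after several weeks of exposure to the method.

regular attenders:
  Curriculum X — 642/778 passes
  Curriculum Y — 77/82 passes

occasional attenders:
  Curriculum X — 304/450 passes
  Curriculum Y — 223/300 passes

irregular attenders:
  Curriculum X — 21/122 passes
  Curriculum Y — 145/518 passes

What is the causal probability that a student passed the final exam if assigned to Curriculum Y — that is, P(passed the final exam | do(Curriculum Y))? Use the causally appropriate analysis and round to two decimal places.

0.49

The stratified and pooled comparisons disagree (Curriculum Y wins within each mid-term attendance; Curriculum X wins overall), so the answer turns on the causal role of mid-term attendance.
Mid-term attendance lies on the pathway teaching method → mid-term attendance → outcome, so adjusting for it blocks the indirect effect. For the total causal effect of teaching method, use the unadjusted pooled rates.
So P(outcome | do(Curriculum Y)) is just the pooled rate for Curriculum Y: 445/900 = 0.494.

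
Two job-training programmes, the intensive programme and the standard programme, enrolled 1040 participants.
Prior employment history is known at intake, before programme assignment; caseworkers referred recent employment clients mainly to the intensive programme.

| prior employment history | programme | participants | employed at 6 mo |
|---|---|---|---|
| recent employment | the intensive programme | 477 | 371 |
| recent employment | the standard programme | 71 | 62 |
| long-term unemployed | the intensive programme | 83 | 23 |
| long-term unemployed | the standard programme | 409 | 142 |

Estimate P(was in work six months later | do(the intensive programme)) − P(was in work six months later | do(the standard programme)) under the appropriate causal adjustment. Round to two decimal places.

Here prior employment history is a common cause — it drives both which programme a case falls under and the outcome. The crude comparison mixes populations; the stratum-specific rates are the causally relevant ones.
Adjusting over the population distribution of prior employment history: 0.527·(0.778−0.873) + 0.473·(0.277−0.347) = -0.083.

-0.08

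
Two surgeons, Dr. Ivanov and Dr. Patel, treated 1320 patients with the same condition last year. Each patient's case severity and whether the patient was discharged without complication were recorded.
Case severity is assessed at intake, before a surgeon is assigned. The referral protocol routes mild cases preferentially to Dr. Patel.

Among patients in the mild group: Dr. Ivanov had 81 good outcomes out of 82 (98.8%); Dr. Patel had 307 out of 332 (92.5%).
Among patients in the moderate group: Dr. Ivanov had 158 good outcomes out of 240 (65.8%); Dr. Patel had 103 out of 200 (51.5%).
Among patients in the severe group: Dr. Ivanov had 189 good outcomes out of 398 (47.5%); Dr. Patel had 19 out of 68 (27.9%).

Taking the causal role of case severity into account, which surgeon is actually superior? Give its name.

Since case severity is a pre-existing factor (not a product of the surgeon) and it affects the outcome on its own, it is a confounder. The stratified rates, not the pooled rate, identify the causal effect.
Within each level — mild: 98.8% vs 92.5%; moderate: 65.8% vs 51.5%; severe: 47.5% vs 27.9% — Dr. Ivanov is higher every time.

Dr. Ivanov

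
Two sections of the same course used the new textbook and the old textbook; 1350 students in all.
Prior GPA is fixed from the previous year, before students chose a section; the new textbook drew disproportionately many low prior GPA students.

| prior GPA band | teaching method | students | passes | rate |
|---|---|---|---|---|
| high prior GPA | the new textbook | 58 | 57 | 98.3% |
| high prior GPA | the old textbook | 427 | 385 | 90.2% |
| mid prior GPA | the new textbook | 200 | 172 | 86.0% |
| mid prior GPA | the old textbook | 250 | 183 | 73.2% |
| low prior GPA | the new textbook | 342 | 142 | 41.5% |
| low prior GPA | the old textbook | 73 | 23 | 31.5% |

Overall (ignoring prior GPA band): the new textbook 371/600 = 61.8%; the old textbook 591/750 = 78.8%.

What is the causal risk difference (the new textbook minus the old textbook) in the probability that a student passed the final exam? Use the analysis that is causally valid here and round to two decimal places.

the new textbook is higher inside every prior GPA band stratum but the old textbook is higher in aggregate. Whether to stratify depends on how prior GPA band relates to the teaching method.
Since prior GPA band is a pre-existing factor (not a product of the teaching method) and it affects the outcome on its own, it is a confounder. The stratified rates, not the pooled rate, identify the causal effect.
Adjusting over the population distribution of prior GPA band: 0.359·(0.983−0.902) + 0.333·(0.860−0.732) + 0.307·(0.415−0.315) = +0.103.

+0.10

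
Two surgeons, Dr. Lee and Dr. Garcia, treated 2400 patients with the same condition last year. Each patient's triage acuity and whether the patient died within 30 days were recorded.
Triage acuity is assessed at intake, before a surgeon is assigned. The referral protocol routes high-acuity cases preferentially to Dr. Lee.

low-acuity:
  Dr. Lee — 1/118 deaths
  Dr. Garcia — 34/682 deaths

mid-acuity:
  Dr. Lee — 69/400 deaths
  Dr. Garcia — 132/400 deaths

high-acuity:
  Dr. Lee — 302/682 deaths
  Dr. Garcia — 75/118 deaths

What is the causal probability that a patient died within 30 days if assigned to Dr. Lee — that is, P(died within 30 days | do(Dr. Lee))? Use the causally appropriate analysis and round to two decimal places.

0.21

Triage acuity is set before the surgeon has any effect — it is not caused by the surgeon — and it independently drives the outcome. That makes it a confounder, so the causal comparison is within triage acuity levels.
Standardising Dr. Lee to the population triage acuity mix: 0.333·1/118 + 0.333·69/400 + 0.333·302/682 = 0.208.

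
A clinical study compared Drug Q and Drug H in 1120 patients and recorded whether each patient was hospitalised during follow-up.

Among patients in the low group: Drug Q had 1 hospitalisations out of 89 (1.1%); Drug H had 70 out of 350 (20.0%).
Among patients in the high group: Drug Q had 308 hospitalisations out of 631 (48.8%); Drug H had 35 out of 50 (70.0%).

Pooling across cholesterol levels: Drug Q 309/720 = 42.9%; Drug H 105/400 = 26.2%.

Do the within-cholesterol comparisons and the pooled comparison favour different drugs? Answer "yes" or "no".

Within each cholesterol level (low 1.1% vs 20.0%; high 48.8% vs 70.0%), Drug Q has the lower rate every time. Pooled: 42.9% vs 26.2% — Drug H has the lower rate overall. The two comparisons disagree.

yes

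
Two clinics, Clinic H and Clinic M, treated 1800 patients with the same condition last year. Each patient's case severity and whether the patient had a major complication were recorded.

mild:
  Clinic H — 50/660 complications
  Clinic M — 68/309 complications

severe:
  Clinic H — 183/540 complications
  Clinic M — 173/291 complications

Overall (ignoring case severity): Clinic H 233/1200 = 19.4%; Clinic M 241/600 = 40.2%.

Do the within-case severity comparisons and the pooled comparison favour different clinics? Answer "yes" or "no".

Within each case severity level (mild 7.6% vs 22.0%; severe 33.9% vs 59.5%), Clinic H has the lower rate every time. Pooled: 19.4% vs 40.2% — Clinic H has the lower rate overall. They agree.

no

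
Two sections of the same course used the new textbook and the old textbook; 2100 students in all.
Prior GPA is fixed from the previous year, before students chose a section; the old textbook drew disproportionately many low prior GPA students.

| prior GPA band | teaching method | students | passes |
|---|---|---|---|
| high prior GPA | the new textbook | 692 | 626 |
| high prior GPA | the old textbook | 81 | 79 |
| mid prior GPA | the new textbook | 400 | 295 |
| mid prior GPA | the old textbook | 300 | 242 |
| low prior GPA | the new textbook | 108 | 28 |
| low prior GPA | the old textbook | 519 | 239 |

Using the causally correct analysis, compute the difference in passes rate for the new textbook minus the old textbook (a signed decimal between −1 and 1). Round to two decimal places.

Since prior GPA band is a pre-existing factor (not a product of the teaching method) and it affects the outcome on its own, it is a confounder. The stratified rates, not the pooled rate, identify the causal effect.
Adjusting over the population distribution of prior GPA band: 0.368·(0.905−0.975) + 0.333·(0.738−0.807) + 0.299·(0.259−0.461) = -0.109.

-0.11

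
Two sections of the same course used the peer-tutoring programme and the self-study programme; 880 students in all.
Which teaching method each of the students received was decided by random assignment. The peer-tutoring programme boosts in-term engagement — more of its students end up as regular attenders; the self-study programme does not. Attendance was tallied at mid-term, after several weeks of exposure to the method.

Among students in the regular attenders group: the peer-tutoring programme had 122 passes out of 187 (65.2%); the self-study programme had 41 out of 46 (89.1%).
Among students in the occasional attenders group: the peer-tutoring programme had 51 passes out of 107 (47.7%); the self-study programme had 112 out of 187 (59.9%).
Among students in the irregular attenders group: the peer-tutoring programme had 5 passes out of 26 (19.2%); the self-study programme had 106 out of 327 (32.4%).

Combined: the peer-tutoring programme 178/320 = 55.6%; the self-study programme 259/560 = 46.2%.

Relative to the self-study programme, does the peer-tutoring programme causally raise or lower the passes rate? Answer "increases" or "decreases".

The stratified and pooled comparisons disagree (the self-study programme wins within each mid-term attendance; the peer-tutoring programme wins overall), so the answer turns on the causal role of mid-term attendance.
Mid-term attendance lies on the pathway teaching method → mid-term attendance → outcome, so adjusting for it blocks the indirect effect. For the total causal effect of teaching method, use the unadjusted pooled rates.
Pooled: the peer-tutoring programme 55.6% vs the self-study programme 46.2%; the peer-tutoring programme is higher overall.

increases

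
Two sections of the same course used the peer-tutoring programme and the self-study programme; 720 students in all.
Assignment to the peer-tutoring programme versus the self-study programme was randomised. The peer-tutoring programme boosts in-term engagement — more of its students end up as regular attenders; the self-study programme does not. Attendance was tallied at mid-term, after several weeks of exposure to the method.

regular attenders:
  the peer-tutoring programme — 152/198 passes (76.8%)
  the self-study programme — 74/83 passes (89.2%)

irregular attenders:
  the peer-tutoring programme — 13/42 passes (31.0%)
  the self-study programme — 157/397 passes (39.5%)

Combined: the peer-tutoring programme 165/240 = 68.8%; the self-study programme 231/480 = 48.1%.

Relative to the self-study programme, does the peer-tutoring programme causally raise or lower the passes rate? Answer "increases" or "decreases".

The mid-term attendance-specific comparison favours the self-study programme throughout, but the pooled figures favour the peer-tutoring programme. The question is whether to condition on mid-term attendance.
The distribution of mid-term attendance is itself part of what the teaching method does — it is an intermediate outcome. Holding it fixed would remove that part of the effect; the total effect is the pooled difference.
Pooled: the peer-tutoring programme 68.8% vs the self-study programme 48.1%; the peer-tutoring programme is higher overall.

increases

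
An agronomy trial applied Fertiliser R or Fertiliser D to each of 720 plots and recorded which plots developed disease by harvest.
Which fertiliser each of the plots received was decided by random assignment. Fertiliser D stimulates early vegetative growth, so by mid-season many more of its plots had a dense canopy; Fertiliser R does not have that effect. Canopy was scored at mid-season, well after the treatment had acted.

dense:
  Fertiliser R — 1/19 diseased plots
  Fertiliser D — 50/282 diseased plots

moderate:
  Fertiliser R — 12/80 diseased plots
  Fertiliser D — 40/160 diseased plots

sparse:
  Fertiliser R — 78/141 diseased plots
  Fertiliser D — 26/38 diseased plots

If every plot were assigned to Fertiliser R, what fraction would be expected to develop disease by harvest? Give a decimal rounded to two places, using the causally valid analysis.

The mid-season canopy-specific comparison favours Fertiliser R throughout, but the pooled figures favour Fertiliser D. The question is whether to condition on mid-season canopy.
Mid-season canopy is recorded after the fertiliser and is itself shifted by it — it sits on the causal path from fertiliser to outcome. Conditioning on a mediator would strip out part of the effect we want; the pooled comparison gives the total causal effect.
So P(outcome | do(Fertiliser R)) is just the pooled rate for Fertiliser R: 91/240 = 0.379.

0.38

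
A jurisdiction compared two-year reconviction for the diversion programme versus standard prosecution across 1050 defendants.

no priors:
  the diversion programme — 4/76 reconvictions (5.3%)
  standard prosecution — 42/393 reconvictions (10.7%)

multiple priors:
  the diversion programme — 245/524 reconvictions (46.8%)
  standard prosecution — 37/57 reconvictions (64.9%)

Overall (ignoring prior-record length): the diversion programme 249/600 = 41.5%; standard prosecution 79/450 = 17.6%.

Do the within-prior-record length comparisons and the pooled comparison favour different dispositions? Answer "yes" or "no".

Within each prior-record length level (no priors 5.3% vs 10.7%; multiple priors 46.8% vs 64.9%), the diversion programme has the lower rate every time. Pooled: 41.5% vs 17.6% — standard prosecution has the lower rate overall. The two comparisons disagree.

yes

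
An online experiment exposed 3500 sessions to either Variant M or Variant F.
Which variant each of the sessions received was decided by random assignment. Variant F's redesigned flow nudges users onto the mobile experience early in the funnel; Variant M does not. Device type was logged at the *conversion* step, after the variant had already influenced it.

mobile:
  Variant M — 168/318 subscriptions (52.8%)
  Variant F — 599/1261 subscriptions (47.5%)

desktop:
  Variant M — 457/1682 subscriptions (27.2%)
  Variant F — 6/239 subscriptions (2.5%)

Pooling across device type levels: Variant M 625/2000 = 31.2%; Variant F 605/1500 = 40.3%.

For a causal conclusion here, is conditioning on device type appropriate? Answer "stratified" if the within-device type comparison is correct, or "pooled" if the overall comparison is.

pooled

Variant M is higher inside every device type stratum but Variant F is higher in aggregate. Whether to stratify depends on how device type relates to the variant.
Device type lies on the pathway variant → device type → outcome, so adjusting for it blocks the indirect effect. For the total causal effect of variant, use the unadjusted pooled rates.
Pooled: Variant M 31.2% vs Variant F 40.3%; Variant F is higher overall.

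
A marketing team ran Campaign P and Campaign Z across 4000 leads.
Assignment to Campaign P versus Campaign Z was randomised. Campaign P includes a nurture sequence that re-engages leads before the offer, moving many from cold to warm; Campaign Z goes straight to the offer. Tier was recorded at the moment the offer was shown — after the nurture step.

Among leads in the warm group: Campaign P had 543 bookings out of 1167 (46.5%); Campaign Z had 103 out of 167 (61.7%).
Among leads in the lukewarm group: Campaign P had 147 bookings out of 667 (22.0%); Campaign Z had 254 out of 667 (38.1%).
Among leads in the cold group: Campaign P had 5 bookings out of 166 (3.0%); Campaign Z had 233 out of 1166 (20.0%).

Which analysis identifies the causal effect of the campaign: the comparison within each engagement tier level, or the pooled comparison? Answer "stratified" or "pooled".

Within every engagement tier level Campaign Z has the higher rate, yet pooled Campaign P does — Simpson's reversal.
Engagement tier is recorded after the campaign and is itself shifted by it — it sits on the causal path from campaign to outcome. Conditioning on a mediator would strip out part of the effect we want; the pooled comparison gives the total causal effect.
Pooled: Campaign P 34.8% vs Campaign Z 29.5%; Campaign P is higher overall.

pooled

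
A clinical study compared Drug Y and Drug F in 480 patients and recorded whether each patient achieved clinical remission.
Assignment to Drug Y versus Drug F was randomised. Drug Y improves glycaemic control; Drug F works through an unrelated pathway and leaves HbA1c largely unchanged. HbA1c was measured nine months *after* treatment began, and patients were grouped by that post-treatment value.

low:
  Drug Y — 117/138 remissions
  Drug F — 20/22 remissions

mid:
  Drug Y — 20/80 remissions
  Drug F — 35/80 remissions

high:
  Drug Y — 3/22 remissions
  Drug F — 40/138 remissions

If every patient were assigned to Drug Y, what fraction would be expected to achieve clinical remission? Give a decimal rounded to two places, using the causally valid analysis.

Because the drug influences HbA1c, HbA1c is a post-treatment mediator, not a confounder. Stratifying on it would bias the estimate; the causal effect is the crude pooled difference.
So P(outcome | do(Drug Y)) is just the pooled rate for Drug Y: 140/240 = 0.583.

0.58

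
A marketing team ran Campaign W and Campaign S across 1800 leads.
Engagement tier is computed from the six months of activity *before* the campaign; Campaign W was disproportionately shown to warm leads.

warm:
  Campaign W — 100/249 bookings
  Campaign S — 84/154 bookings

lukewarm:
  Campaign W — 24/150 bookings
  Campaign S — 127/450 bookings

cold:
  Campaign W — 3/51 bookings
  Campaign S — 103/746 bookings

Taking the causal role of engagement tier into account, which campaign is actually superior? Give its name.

Campaign S

Engagement tier satisfies the back-door criterion: it is not a descendant of the campaign, and it blocks the spurious path from campaign to outcome. Adjusting for it (i.e., using the within-engagement tier rates) gives the causal effect.
Within each level — warm: 40.2% vs 54.5%; lukewarm: 16.0% vs 28.2%; cold: 5.9% vs 13.8% — Campaign S is higher every time.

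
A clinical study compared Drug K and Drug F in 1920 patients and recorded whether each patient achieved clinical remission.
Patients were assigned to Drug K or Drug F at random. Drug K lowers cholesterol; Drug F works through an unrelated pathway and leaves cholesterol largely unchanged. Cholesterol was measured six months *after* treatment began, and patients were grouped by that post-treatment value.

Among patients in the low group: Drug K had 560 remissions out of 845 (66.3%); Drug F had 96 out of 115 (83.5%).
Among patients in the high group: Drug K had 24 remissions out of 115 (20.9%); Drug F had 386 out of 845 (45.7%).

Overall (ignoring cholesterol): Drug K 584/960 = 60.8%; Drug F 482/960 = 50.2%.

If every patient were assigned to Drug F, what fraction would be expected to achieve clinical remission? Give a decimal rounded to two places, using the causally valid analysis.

Cholesterol is downstream of the drug. One should not condition on a consequence of treatment, so the overall rates are the right comparison.
So P(outcome | do(Drug F)) is just the pooled rate for Drug F: 482/960 = 0.502.

0.50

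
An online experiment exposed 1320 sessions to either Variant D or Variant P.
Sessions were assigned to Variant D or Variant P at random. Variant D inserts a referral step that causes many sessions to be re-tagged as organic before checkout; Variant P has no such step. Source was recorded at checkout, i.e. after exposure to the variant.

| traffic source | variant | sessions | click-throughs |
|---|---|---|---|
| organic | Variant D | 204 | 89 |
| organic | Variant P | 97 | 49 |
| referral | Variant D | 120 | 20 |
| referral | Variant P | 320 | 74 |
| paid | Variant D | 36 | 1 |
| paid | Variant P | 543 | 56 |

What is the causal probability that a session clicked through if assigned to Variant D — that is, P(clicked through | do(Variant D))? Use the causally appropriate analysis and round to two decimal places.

0.31

The distribution of traffic source is itself part of what the variant does — it is an intermediate outcome. Holding it fixed would remove that part of the effect; the total effect is the pooled difference.
So P(outcome | do(Variant D)) is just the pooled rate for Variant D: 110/360 = 0.306.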